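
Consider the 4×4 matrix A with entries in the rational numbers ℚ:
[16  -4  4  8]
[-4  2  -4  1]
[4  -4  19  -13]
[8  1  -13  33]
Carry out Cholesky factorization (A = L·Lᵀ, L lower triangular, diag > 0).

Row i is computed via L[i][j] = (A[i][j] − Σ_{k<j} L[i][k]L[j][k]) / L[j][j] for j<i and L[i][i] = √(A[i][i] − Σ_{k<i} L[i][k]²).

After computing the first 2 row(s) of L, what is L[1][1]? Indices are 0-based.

Step 1: L[0][0] = √(16) = 4.
  L[1][0] = (-4) / L[0][0] = -1.
Step 2: L[1][1] = √(1) = 1.

L[1][1] = 1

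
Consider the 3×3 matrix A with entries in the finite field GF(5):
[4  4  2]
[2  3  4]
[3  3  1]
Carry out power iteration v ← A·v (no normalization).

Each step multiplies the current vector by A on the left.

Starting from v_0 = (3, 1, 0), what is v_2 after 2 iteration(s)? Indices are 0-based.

v_0 = (3, 1, 0).
v_1 = A·v_0 = (1, 4, 2).
v_2 = A·v_1 = (4, 2, 2).

v_2 = (4, 2, 2)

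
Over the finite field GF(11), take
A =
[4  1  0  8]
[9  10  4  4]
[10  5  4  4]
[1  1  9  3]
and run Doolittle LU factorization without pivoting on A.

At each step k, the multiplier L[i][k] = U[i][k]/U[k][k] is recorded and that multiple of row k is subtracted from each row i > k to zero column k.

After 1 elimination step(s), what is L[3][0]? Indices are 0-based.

Step 1: pivot at (0,0) is 4.
  row1 ← row1 − (5)·row0  ⇒  L[1][0]=5, U row1=(0, 5, 4, 8)
  row2 ← row2 − (8)·row0  ⇒  L[2][0]=8, U row2=(0, 8, 4, 6)
  row3 ← row3 − (3)·row0  ⇒  L[3][0]=3, U row3=(0, 9, 9, 1)

L[3][0] = 3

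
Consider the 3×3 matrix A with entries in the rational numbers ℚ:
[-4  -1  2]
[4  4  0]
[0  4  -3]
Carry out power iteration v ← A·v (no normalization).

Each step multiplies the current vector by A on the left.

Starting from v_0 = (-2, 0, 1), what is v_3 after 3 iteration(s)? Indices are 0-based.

v_3 = (98, -120, 101)

v_0 = (-2, 0, 1).
v_1 = A·v_0 = (10, -8, -3).
v_2 = A·v_1 = (-38, 8, -23).
v_3 = A·v_2 = (98, -120, 101).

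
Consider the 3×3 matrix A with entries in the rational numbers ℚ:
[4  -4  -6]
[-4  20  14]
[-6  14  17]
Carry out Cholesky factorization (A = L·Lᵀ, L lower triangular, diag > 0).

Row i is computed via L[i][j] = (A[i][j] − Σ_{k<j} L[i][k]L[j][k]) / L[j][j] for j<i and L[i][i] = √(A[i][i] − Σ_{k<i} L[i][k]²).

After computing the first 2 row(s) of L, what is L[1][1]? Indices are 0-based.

L[1][1] = 4

Step 1: L[0][0] = √(4) = 2.
  L[1][0] = (-4) / L[0][0] = -2.
Step 2: L[1][1] = √(16) = 4.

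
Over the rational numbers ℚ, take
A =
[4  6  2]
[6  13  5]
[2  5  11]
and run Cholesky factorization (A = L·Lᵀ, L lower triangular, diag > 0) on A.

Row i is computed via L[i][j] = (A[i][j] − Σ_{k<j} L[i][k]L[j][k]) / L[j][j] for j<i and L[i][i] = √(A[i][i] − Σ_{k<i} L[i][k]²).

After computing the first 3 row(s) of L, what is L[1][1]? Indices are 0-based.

L[1][1] = 2

Step 1: L[0][0] = √(4) = 2.
  L[1][0] = (6) / L[0][0] = 3.
Step 2: L[1][1] = √(4) = 2.
  L[2][0] = (2) / L[0][0] = 1.
  L[2][1] = (2) / L[1][1] = 1.
Step 3: L[2][2] = √(9) = 3.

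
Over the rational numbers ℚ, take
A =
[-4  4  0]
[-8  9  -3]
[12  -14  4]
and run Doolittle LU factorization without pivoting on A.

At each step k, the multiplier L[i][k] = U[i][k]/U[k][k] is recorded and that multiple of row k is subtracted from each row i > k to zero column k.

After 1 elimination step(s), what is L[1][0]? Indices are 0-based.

L[1][0] = 2

[col 0] pivot -4
  R1 -= 2*R0 → (0, 1, -3)  (L[1][0] := 2)
  R2 -= -3*R0 → (0, -2, 4)  (L[2][0] := -3)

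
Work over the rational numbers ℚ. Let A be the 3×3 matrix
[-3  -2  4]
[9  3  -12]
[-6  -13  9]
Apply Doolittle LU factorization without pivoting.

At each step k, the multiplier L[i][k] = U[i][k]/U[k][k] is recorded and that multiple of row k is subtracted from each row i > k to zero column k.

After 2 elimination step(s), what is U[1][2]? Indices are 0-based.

U[1][2] = 0

[col 0] pivot -3
  R1 -= -3*R0 → (0, -3, 0)  (L[1][0] := -3)
  R2 -= 2*R0 → (0, -9, 1)  (L[2][0] := 2)
[col 1] pivot -3
  R2 -= 3*R1 → (0, 0, 1)  (L[2][1] := 3)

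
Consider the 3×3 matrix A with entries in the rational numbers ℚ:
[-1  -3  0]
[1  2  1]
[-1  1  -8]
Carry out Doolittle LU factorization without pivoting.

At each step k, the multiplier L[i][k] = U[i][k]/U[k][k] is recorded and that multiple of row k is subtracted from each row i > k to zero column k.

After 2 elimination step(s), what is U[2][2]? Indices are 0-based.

[col 0] pivot -1
  R1 -= -1*R0 → (0, -1, 1)  (L[1][0] := -1)
  R2 -= 1*R0 → (0, 4, -8)  (L[2][0] := 1)
[col 1] pivot -1
  R2 -= -4*R1 → (0, 0, -4)  (L[2][1] := -4)

U[2][2] = -4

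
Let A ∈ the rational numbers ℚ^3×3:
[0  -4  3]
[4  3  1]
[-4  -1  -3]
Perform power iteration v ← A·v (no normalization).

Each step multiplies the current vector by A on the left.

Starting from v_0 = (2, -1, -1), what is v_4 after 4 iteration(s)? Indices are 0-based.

v_0 = (2, -1, -1).
v_1 = A·v_0 = (1, 4, -4).
v_2 = A·v_1 = (-28, 12, 4).
v_3 = A·v_2 = (-36, -72, 88).
v_4 = A·v_3 = (552, -272, -48).

v_4 = (552, -272, -48)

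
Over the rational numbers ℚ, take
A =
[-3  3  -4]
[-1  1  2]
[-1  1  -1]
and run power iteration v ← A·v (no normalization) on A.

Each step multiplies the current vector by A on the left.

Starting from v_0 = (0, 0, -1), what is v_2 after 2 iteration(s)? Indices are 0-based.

v_0 = (0, 0, -1).
v_1 = A·v_0 = (4, -2, 1).
v_2 = A·v_1 = (-22, -4, -7).

v_2 = (-22, -4, -7)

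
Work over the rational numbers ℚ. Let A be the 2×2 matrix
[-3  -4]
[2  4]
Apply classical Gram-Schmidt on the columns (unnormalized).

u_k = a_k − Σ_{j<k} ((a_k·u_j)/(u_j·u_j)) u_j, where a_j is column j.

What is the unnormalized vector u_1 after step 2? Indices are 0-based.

Step 1: u_0 = a_0 = (-3, 2).
Step 2: u_1 = a_1 − (20/13)·u_0 = (8/13, 12/13).

u_1 = (8/13, 12/13)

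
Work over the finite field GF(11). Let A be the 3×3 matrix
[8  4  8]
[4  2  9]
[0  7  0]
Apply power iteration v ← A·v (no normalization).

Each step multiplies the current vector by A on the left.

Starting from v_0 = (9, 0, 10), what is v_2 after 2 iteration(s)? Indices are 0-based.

v_0 = (9, 0, 10).
v_1 = A·v_0 = (9, 5, 0).
v_2 = A·v_1 = (4, 2, 2).

v_2 = (4, 2, 2)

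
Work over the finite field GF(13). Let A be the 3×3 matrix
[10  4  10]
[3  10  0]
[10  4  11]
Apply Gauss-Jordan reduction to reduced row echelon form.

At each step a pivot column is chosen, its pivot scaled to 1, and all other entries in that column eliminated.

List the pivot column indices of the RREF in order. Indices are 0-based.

pivot columns: 0, 1, 2

step 1: normalize row 0 (÷10) = (1, 3, 1)
  row 1: subtract 3×row0 = (0, 1, 10)
  row 2: subtract 10×row0 = (0, 0, 1)
step 2: normalize row 1 (÷1) = (0, 1, 10)
  row 0: subtract 3×row1 = (1, 0, 10)
step 3: normalize row 2 (÷1) = (0, 0, 1)
  row 0: subtract 10×row2 = (1, 0, 0)
  row 1: subtract 10×row2 = (0, 1, 0)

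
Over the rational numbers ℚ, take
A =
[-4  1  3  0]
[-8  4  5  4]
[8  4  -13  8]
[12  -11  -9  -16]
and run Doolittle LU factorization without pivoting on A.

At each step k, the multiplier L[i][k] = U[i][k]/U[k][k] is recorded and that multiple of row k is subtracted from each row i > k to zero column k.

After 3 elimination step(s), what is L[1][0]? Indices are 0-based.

L[1][0] = 2

Step 1: pivot at (0,0) is -4.
  row1 ← row1 − (2)·row0  ⇒  L[1][0]=2, U row1=(0, 2, -1, 4)
  row2 ← row2 − (-2)·row0  ⇒  L[2][0]=-2, U row2=(0, 6, -7, 8)
  row3 ← row3 − (-3)·row0  ⇒  L[3][0]=-3, U row3=(0, -8, 0, -16)
Step 2: pivot at (1,1) is 2.
  row2 ← row2 − (3)·row1  ⇒  L[2][1]=3, U row2=(0, 0, -4, -4)
  row3 ← row3 − (-4)·row1  ⇒  L[3][1]=-4, U row3=(0, 0, -4, 0)
Step 3: pivot at (2,2) is -4.
  row3 ← row3 − (1)·row2  ⇒  L[3][2]=1, U row3=(0, 0, 0, 4)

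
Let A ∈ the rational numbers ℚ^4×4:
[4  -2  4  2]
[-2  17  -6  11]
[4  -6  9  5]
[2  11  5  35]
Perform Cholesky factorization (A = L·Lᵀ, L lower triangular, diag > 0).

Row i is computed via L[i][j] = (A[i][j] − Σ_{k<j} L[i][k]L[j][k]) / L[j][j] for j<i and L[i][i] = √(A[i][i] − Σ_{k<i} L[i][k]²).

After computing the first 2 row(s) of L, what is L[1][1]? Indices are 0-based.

L[1][1] = 4

Step 1: L[0][0] = √(4) = 2.
  L[1][0] = (-2) / L[0][0] = -1.
Step 2: L[1][1] = √(16) = 4.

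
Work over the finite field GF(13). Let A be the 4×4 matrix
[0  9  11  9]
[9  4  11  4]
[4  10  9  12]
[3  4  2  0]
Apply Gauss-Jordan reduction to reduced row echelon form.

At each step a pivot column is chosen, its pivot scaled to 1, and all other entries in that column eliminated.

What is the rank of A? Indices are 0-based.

rank = 4

[1] R0 <-> R1
[1] R0 /= 9  ⇒  (1, 12, 7, 12)
     R2 -= 4·R0  ⇒  (0, 1, 7, 3)
     R3 -= 3·R0  ⇒  (0, 7, 7, 3)
[2] R1 /= 9  ⇒  (0, 1, 7, 1)
     R0 -= 12·R1  ⇒  (1, 0, 1, 0)
     R2 -= 1·R1  ⇒  (0, 0, 0, 2)
     R3 -= 7·R1  ⇒  (0, 0, 10, 9)
[3] R2 <-> R3
[3] R2 /= 10  ⇒  (0, 0, 1, 10)
     R0 -= 1·R2  ⇒  (1, 0, 0, 3)
     R1 -= 7·R2  ⇒  (0, 1, 0, 9)
[4] R3 /= 2  ⇒  (0, 0, 0, 1)
     R0 -= 3·R3  ⇒  (1, 0, 0, 0)
     R1 -= 9·R3  ⇒  (0, 1, 0, 0)
     R2 -= 10·R3  ⇒  (0, 0, 1, 0)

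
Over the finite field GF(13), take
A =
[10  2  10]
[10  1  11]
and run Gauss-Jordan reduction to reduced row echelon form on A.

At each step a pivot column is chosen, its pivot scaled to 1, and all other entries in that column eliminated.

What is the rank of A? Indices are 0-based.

pivot(0,0)=10: scale R0 → (1, 8, 1)
  clear (1,0): R1 −= (10)R0 → (0, 12, 1)
pivot(1,1)=12: scale R1 → (0, 1, 12)
  clear (0,1): R0 −= (8)R1 → (1, 0, 9)

rank = 2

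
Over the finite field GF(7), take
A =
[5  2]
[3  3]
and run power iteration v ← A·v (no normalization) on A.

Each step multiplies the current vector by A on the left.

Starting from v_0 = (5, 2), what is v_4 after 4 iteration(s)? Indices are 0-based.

v_4 = (0, 4)

v_0 = (5, 2).
v_1 = A·v_0 = (1, 0).
v_2 = A·v_1 = (5, 3).
v_3 = A·v_2 = (3, 3).
v_4 = A·v_3 = (0, 4).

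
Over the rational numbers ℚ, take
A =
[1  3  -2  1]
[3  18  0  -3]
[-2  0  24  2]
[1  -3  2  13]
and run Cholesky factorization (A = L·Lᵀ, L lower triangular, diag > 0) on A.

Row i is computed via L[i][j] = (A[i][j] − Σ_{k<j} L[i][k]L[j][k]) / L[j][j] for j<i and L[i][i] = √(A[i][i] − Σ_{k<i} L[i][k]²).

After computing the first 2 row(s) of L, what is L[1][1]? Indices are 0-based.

Step 1: L[0][0] = √(1) = 1.
  L[1][0] = (3) / L[0][0] = 3.
Step 2: L[1][1] = √(9) = 3.

L[1][1] = 3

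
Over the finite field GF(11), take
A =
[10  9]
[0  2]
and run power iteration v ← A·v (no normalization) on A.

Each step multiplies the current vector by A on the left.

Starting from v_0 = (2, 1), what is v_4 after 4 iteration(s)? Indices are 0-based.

v_0 = (2, 1).
v_1 = A·v_0 = (7, 2).
v_2 = A·v_1 = (0, 4).
v_3 = A·v_2 = (3, 8).
v_4 = A·v_3 = (3, 5).

v_4 = (3, 5)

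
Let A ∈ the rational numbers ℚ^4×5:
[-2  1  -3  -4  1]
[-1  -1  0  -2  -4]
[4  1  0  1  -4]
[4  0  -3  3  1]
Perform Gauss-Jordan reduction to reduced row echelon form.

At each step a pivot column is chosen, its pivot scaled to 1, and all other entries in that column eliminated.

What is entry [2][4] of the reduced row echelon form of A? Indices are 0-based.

M[2][4] = -1

[1] R0 /= -2  ⇒  (1, -1/2, 3/2, 2, -1/2)
     R1 -= -1·R0  ⇒  (0, -3/2, 3/2, 0, -9/2)
     R2 -= 4·R0  ⇒  (0, 3, -6, -7, -2)
     R3 -= 4·R0  ⇒  (0, 2, -9, -5, 3)
[2] R1 /= -3/2  ⇒  (0, 1, -1, 0, 3)
     R0 -= -1/2·R1  ⇒  (1, 0, 1, 2, 1)
     R2 -= 3·R1  ⇒  (0, 0, -3, -7, -11)
     R3 -= 2·R1  ⇒  (0, 0, -7, -5, -3)
[3] R2 /= -3  ⇒  (0, 0, 1, 7/3, 11/3)
     R0 -= 1·R2  ⇒  (1, 0, 0, -1/3, -8/3)
     R1 -= -1·R2  ⇒  (0, 1, 0, 7/3, 20/3)
     R3 -= -7·R2  ⇒  (0, 0, 0, 34/3, 68/3)
[4] R3 /= 34/3  ⇒  (0, 0, 0, 1, 2)
     R0 -= -1/3·R3  ⇒  (1, 0, 0, 0, -2)
     R1 -= 7/3·R3  ⇒  (0, 1, 0, 0, 2)
     R2 -= 7/3·R3  ⇒  (0, 0, 1, 0, -1)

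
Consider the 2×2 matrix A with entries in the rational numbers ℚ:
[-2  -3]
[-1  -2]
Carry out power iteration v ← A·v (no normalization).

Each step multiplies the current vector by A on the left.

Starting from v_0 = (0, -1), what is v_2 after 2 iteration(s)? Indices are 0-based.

v_2 = (-12, -7)

v_0 = (0, -1).
v_1 = A·v_0 = (3, 2).
v_2 = A·v_1 = (-12, -7).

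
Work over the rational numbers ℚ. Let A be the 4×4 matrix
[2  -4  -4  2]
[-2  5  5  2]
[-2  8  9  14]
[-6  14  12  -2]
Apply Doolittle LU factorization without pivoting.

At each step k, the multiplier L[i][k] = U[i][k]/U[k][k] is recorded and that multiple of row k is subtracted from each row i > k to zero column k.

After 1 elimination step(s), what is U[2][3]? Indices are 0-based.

U[2][3] = 16

[col 0] pivot 2
  R1 -= -1*R0 → (0, 1, 1, 4)  (L[1][0] := -1)
  R2 -= -1*R0 → (0, 4, 5, 16)  (L[2][0] := -1)
  R3 -= -3*R0 → (0, 2, 0, 4)  (L[3][0] := -3)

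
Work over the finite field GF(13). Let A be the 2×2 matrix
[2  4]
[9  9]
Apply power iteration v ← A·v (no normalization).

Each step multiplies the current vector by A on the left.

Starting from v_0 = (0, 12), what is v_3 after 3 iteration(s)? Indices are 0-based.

v_3 = (3, 7)

v_0 = (0, 12).
v_1 = A·v_0 = (9, 4).
v_2 = A·v_1 = (8, 0).
v_3 = A·v_2 = (3, 7).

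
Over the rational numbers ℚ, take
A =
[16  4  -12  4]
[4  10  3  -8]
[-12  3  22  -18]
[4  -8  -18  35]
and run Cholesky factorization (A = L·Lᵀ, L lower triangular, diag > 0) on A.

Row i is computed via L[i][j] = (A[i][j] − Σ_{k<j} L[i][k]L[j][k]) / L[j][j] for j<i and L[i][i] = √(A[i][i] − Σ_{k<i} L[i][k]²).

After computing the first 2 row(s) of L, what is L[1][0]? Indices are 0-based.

Step 1: L[0][0] = √(16) = 4.
  L[1][0] = (4) / L[0][0] = 1.
Step 2: L[1][1] = √(9) = 3.

L[1][0] = 1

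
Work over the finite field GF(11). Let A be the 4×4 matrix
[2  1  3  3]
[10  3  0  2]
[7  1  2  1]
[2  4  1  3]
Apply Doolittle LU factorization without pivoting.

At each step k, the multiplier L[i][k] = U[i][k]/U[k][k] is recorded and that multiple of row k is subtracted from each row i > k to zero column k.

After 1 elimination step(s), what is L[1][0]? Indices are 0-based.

k=0: U[0][0]=2
  eliminate (1,0): mult=5, new row 1: (0, 9, 7, 9); set L[1][0]=5
  eliminate (2,0): mult=9, new row 2: (0, 3, 8, 7); set L[2][0]=9
  eliminate (3,0): mult=1, new row 3: (0, 3, 9, 0); set L[3][0]=1

L[1][0] = 5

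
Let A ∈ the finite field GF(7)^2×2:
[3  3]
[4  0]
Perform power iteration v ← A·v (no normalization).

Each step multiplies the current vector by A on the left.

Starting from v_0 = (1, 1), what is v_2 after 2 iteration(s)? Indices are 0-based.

v_2 = (2, 3)

v_0 = (1, 1).
v_1 = A·v_0 = (6, 4).
v_2 = A·v_1 = (2, 3).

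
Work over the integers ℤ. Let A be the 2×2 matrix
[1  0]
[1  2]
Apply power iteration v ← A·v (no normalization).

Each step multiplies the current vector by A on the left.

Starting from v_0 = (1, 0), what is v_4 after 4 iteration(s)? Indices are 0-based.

v_4 = (1, 15)

v_0 = (1, 0).
v_1 = A·v_0 = (1, 1).
v_2 = A·v_1 = (1, 3).
v_3 = A·v_2 = (1, 7).
v_4 = A·v_3 = (1, 15).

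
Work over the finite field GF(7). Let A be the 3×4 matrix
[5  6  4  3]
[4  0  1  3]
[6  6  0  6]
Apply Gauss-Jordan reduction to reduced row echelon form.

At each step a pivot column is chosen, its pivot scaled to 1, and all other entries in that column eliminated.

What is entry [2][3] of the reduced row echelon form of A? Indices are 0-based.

M[2][3] = 4

step 1: normalize row 0 (÷5) = (1, 4, 5, 2)
  row 1: subtract 4×row0 = (0, 5, 2, 2)
  row 2: subtract 6×row0 = (0, 3, 5, 1)
step 2: normalize row 1 (÷5) = (0, 1, 6, 6)
  row 0: subtract 4×row1 = (1, 0, 2, 6)
  row 2: subtract 3×row1 = (0, 0, 1, 4)
step 3: normalize row 2 (÷1) = (0, 0, 1, 4)
  row 0: subtract 2×row2 = (1, 0, 0, 5)
  row 1: subtract 6×row2 = (0, 1, 0, 3)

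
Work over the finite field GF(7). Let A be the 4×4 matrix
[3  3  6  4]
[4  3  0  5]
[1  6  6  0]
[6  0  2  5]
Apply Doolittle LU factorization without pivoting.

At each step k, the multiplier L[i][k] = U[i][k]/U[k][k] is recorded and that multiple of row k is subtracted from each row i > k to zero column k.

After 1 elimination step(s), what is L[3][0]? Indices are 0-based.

[col 0] pivot 3
  R1 -= 6*R0 → (0, 6, 6, 2)  (L[1][0] := 6)
  R2 -= 5*R0 → (0, 5, 4, 1)  (L[2][0] := 5)
  R3 -= 2*R0 → (0, 1, 4, 4)  (L[3][0] := 2)

L[3][0] = 2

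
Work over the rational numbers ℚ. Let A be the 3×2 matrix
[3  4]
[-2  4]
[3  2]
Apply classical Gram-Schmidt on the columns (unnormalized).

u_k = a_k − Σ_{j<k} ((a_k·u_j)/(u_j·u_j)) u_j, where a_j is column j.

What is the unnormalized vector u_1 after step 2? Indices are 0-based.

u_1 = (29/11, 54/11, 7/11)

Step 1: u_0 = a_0 = (3, -2, 3).
Step 2: u_1 = a_1 − (5/11)·u_0 = (29/11, 54/11, 7/11).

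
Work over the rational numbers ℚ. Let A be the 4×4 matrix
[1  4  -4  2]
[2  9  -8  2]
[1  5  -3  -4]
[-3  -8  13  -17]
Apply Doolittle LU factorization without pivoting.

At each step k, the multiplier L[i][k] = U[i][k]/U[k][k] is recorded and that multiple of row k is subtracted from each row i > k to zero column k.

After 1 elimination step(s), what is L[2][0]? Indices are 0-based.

[col 0] pivot 1
  R1 -= 2*R0 → (0, 1, 0, -2)  (L[1][0] := 2)
  R2 -= 1*R0 → (0, 1, 1, -6)  (L[2][0] := 1)
  R3 -= -3*R0 → (0, 4, 1, -11)  (L[3][0] := -3)

L[2][0] = 1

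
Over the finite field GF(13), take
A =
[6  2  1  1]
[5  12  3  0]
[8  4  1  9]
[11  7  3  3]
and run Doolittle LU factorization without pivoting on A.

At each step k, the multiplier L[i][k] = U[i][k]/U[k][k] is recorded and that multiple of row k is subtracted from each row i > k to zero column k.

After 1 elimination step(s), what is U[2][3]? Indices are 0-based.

U[2][3] = 12

Step 1: pivot at (0,0) is 6.
  row1 ← row1 − (3)·row0  ⇒  L[1][0]=3, U row1=(0, 6, 0, 10)
  row2 ← row2 − (10)·row0  ⇒  L[2][0]=10, U row2=(0, 10, 4, 12)
  row3 ← row3 − (4)·row0  ⇒  L[3][0]=4, U row3=(0, 12, 12, 12)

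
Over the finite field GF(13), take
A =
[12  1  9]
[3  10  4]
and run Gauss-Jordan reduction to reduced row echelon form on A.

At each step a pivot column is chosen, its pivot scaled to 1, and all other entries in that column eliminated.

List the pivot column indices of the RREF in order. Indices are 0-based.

step 1: normalize row 0 (÷12) = (1, 12, 4)
  row 1: subtract 3×row0 = (0, 0, 5)
skip col 1 (zero from row 1)
step 2: normalize row 1 (÷5) = (0, 0, 1)
  row 0: subtract 4×row1 = (1, 12, 0)

pivot columns: 0, 2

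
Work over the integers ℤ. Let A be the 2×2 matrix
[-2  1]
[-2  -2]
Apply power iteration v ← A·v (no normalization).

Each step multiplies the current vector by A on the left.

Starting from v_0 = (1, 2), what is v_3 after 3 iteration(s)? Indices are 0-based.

v_3 = (24, -12)

v_0 = (1, 2).
v_1 = A·v_0 = (0, -6).
v_2 = A·v_1 = (-6, 12).
v_3 = A·v_2 = (24, -12).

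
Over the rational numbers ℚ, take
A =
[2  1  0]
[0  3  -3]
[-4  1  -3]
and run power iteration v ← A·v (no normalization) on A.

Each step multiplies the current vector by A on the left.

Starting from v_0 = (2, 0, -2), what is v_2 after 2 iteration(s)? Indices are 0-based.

v_2 = (14, 24, -4)

v_0 = (2, 0, -2).
v_1 = A·v_0 = (4, 6, -2).
v_2 = A·v_1 = (14, 24, -4).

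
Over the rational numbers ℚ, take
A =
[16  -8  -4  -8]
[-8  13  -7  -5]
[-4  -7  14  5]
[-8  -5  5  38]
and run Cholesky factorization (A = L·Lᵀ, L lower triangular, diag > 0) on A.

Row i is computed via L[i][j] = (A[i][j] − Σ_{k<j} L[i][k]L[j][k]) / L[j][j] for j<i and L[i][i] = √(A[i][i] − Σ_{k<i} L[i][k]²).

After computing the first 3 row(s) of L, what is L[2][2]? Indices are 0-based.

Step 1: L[0][0] = √(16) = 4.
  L[1][0] = (-8) / L[0][0] = -2.
Step 2: L[1][1] = √(9) = 3.
  L[2][0] = (-4) / L[0][0] = -1.
  L[2][1] = (-9) / L[1][1] = -3.
Step 3: L[2][2] = √(4) = 2.

L[2][2] = 2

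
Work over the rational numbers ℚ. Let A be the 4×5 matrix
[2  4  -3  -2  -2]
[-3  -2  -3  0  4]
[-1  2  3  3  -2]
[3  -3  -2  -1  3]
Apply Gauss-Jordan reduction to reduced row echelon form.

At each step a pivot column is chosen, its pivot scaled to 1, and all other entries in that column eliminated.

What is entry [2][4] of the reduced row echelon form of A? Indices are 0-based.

step 1: normalize row 0 (÷2) = (1, 2, -3/2, -1, -1)
  row 1: subtract -3×row0 = (0, 4, -15/2, -3, 1)
  row 2: subtract -1×row0 = (0, 4, 3/2, 2, -3)
  row 3: subtract 3×row0 = (0, -9, 5/2, 2, 6)
step 2: normalize row 1 (÷4) = (0, 1, -15/8, -3/4, 1/4)
  row 0: subtract 2×row1 = (1, 0, 9/4, 1/2, -3/2)
  row 2: subtract 4×row1 = (0, 0, 9, 5, -4)
  row 3: subtract -9×row1 = (0, 0, -115/8, -19/4, 33/4)
step 3: normalize row 2 (÷9) = (0, 0, 1, 5/9, -4/9)
  row 0: subtract 9/4×row2 = (1, 0, 0, -3/4, -1/2)
  row 1: subtract -15/8×row2 = (0, 1, 0, 7/24, -7/12)
  row 3: subtract -115/8×row2 = (0, 0, 0, 233/72, 67/36)
step 4: normalize row 3 (÷233/72) = (0, 0, 0, 1, 134/233)
  row 0: subtract -3/4×row3 = (1, 0, 0, 0, -16/233)
  row 1: subtract 7/24×row3 = (0, 1, 0, 0, -175/233)
  row 2: subtract 5/9×row3 = (0, 0, 1, 0, -178/233)

M[2][4] = -178/233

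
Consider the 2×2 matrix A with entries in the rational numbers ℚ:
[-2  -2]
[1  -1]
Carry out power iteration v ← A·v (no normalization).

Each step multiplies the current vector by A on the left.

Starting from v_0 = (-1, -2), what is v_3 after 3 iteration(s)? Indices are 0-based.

v_0 = (-1, -2).
v_1 = A·v_0 = (6, 1).
v_2 = A·v_1 = (-14, 5).
v_3 = A·v_2 = (18, -19).

v_3 = (18, -19)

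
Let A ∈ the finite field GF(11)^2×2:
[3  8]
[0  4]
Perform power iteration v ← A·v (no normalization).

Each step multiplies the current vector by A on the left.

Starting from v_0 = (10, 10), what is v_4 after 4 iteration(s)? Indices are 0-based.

v_0 = (10, 10).
v_1 = A·v_0 = (0, 7).
v_2 = A·v_1 = (1, 6).
v_3 = A·v_2 = (7, 2).
v_4 = A·v_3 = (4, 8).

v_4 = (4, 8)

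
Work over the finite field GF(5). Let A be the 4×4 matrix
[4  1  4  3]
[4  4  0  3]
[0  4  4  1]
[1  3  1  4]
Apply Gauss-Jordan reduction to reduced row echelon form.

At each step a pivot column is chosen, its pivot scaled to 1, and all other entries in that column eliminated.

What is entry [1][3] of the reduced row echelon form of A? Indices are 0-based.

[1] R0 /= 4  ⇒  (1, 4, 1, 2)
     R1 -= 4·R0  ⇒  (0, 3, 1, 0)
     R3 -= 1·R0  ⇒  (0, 4, 0, 2)
[2] R1 /= 3  ⇒  (0, 1, 2, 0)
     R0 -= 4·R1  ⇒  (1, 0, 3, 2)
     R2 -= 4·R1  ⇒  (0, 0, 1, 1)
     R3 -= 4·R1  ⇒  (0, 0, 2, 2)
[3] R2 /= 1  ⇒  (0, 0, 1, 1)
     R0 -= 3·R2  ⇒  (1, 0, 0, 4)
     R1 -= 2·R2  ⇒  (0, 1, 0, 3)
     R3 -= 2·R2  ⇒  (0, 0, 0, 0)
column 3 empty below row 3

M[1][3] = 3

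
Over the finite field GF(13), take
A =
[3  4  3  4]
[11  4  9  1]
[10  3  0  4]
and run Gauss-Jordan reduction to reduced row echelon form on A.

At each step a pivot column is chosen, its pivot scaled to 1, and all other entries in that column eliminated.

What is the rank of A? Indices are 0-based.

[1] R0 /= 3  ⇒  (1, 10, 1, 10)
     R1 -= 11·R0  ⇒  (0, 11, 11, 8)
     R2 -= 10·R0  ⇒  (0, 7, 3, 8)
[2] R1 /= 11  ⇒  (0, 1, 1, 9)
     R0 -= 10·R1  ⇒  (1, 0, 4, 11)
     R2 -= 7·R1  ⇒  (0, 0, 9, 10)
[3] R2 /= 9  ⇒  (0, 0, 1, 4)
     R0 -= 4·R2  ⇒  (1, 0, 0, 8)
     R1 -= 1·R2  ⇒  (0, 1, 0, 5)

rank = 3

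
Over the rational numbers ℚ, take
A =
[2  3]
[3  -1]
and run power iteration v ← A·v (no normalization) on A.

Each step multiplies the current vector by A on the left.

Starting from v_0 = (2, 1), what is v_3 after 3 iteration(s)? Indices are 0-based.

v_0 = (2, 1).
v_1 = A·v_0 = (7, 5).
v_2 = A·v_1 = (29, 16).
v_3 = A·v_2 = (106, 71).

v_3 = (106, 71)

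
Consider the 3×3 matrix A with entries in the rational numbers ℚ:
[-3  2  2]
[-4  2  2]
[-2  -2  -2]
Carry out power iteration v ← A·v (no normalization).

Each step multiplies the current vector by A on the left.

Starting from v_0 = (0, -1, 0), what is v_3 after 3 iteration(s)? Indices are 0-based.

v_0 = (0, -1, 0).
v_1 = A·v_0 = (-2, -2, 2).
v_2 = A·v_1 = (6, 8, 4).
v_3 = A·v_2 = (6, 0, -36).

v_3 = (6, 0, -36)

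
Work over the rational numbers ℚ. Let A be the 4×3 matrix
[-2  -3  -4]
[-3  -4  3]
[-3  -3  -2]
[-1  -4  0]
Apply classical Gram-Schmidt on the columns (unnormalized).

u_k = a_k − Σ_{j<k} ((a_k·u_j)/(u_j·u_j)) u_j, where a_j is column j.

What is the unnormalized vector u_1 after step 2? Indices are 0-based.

u_1 = (-7/23, 1/23, 24/23, -61/23)

Step 1: u_0 = a_0 = (-2, -3, -3, -1).
Step 2: u_1 = a_1 − (31/23)·u_0 = (-7/23, 1/23, 24/23, -61/23).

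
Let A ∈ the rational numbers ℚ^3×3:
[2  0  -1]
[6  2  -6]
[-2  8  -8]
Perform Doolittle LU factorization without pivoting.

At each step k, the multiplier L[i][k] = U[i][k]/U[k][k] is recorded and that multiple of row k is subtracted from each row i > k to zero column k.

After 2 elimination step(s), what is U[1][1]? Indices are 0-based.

U[1][1] = 2

[col 0] pivot 2
  R1 -= 3*R0 → (0, 2, -3)  (L[1][0] := 3)
  R2 -= -1*R0 → (0, 8, -9)  (L[2][0] := -1)
[col 1] pivot 2
  R2 -= 4*R1 → (0, 0, 3)  (L[2][1] := 4)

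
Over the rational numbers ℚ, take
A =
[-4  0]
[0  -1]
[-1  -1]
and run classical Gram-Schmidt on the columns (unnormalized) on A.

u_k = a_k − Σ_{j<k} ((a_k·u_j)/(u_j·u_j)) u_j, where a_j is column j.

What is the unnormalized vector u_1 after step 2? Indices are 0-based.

u_1 = (4/17, -1, -16/17)

Step 1: u_0 = a_0 = (-4, 0, -1).
Step 2: u_1 = a_1 − (1/17)·u_0 = (4/17, -1, -16/17).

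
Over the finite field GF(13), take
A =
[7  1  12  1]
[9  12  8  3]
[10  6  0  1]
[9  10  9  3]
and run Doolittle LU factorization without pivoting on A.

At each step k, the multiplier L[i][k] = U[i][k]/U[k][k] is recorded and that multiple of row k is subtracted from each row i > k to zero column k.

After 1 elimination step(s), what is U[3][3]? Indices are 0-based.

k=0: U[0][0]=7
  eliminate (1,0): mult=5, new row 1: (0, 7, 0, 11); set L[1][0]=5
  eliminate (2,0): mult=7, new row 2: (0, 12, 7, 7); set L[2][0]=7
  eliminate (3,0): mult=5, new row 3: (0, 5, 1, 11); set L[3][0]=5

U[3][3] = 11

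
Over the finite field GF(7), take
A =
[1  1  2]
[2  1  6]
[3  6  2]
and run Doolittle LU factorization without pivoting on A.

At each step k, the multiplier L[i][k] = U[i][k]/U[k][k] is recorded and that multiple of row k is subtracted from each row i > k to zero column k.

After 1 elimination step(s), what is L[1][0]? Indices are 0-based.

L[1][0] = 2

k=0: U[0][0]=1
  eliminate (1,0): mult=2, new row 1: (0, 6, 2); set L[1][0]=2
  eliminate (2,0): mult=3, new row 2: (0, 3, 3); set L[2][0]=3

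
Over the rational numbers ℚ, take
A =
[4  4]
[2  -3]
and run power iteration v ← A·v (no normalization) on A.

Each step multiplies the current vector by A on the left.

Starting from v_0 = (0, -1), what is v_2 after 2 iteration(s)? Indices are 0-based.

v_2 = (-4, -17)

v_0 = (0, -1).
v_1 = A·v_0 = (-4, 3).
v_2 = A·v_1 = (-4, -17).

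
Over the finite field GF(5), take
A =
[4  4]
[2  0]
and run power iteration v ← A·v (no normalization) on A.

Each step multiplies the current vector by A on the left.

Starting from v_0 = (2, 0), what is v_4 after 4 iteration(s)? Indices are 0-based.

v_4 = (3, 2)

v_0 = (2, 0).
v_1 = A·v_0 = (3, 4).
v_2 = A·v_1 = (3, 1).
v_3 = A·v_2 = (1, 1).
v_4 = A·v_3 = (3, 2).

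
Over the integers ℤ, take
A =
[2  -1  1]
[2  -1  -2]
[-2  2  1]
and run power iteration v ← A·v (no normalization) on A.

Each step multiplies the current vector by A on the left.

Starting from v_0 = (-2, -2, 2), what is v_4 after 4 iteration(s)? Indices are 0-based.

v_4 = (-48, 18, 38)

v_0 = (-2, -2, 2).
v_1 = A·v_0 = (0, -6, 2).
v_2 = A·v_1 = (8, 2, -10).
v_3 = A·v_2 = (4, 34, -22).
v_4 = A·v_3 = (-48, 18, 38).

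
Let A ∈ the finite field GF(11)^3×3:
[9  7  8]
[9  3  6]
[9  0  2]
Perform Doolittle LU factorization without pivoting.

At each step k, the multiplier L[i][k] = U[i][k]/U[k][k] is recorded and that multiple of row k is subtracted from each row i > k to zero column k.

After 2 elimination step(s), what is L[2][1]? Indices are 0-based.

L[2][1] = 10

k=0: U[0][0]=9
  eliminate (1,0): mult=1, new row 1: (0, 7, 9); set L[1][0]=1
  eliminate (2,0): mult=1, new row 2: (0, 4, 5); set L[2][0]=1
k=1: U[1][1]=7
  eliminate (2,1): mult=10, new row 2: (0, 0, 3); set L[2][1]=10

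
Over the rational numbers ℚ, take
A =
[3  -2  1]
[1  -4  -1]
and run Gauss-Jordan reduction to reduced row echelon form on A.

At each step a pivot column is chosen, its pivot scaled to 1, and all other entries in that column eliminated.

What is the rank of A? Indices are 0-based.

pivot(0,0)=3: scale R0 → (1, -2/3, 1/3)
  clear (1,0): R1 −= (1)R0 → (0, -10/3, -4/3)
pivot(1,1)=-10/3: scale R1 → (0, 1, 2/5)
  clear (0,1): R0 −= (-2/3)R1 → (1, 0, 3/5)

rank = 2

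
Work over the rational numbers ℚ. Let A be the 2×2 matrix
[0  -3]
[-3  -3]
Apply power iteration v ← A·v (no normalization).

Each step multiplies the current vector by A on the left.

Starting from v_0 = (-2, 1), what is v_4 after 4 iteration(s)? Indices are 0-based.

v_4 = (-81, -81)

v_0 = (-2, 1).
v_1 = A·v_0 = (-3, 3).
v_2 = A·v_1 = (-9, 0).
v_3 = A·v_2 = (0, 27).
v_4 = A·v_3 = (-81, -81).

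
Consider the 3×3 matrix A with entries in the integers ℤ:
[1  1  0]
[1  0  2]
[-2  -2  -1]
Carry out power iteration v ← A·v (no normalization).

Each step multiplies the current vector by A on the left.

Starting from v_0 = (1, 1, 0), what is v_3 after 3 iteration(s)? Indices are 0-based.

v_0 = (1, 1, 0).
v_1 = A·v_0 = (2, 1, -4).
v_2 = A·v_1 = (3, -6, -2).
v_3 = A·v_2 = (-3, -1, 8).

v_3 = (-3, -1, 8)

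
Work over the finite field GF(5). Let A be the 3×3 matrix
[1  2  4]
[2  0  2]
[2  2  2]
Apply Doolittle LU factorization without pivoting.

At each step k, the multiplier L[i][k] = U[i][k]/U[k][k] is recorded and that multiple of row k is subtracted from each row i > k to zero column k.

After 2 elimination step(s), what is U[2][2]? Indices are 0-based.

[col 0] pivot 1
  R1 -= 2*R0 → (0, 1, 4)  (L[1][0] := 2)
  R2 -= 2*R0 → (0, 3, 4)  (L[2][0] := 2)
[col 1] pivot 1
  R2 -= 3*R1 → (0, 0, 2)  (L[2][1] := 3)

U[2][2] = 2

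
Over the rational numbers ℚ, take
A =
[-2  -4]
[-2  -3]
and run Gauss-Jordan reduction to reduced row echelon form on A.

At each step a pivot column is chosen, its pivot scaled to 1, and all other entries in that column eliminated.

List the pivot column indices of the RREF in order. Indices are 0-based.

pivot columns: 0, 1

pivot(0,0)=-2: scale R0 → (1, 2)
  clear (1,0): R1 −= (-2)R0 → (0, 1)
pivot(1,1)=1: scale R1 → (0, 1)
  clear (0,1): R0 −= (2)R1 → (1, 0)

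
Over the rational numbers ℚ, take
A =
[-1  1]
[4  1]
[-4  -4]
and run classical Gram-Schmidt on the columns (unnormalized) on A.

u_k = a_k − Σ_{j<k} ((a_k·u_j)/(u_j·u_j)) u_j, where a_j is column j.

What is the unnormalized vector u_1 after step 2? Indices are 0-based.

u_1 = (52/33, -43/33, -56/33)

Step 1: u_0 = a_0 = (-1, 4, -4).
Step 2: u_1 = a_1 − (19/33)·u_0 = (52/33, -43/33, -56/33).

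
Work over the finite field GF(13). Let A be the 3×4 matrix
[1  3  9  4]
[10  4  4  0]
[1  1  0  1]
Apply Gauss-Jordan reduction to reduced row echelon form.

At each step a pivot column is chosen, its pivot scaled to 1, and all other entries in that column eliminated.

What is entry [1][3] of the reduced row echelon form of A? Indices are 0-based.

M[1][3] = 5

pivot(0,0)=1: scale R0 → (1, 3, 9, 4)
  clear (1,0): R1 −= (10)R0 → (0, 0, 5, 12)
  clear (2,0): R2 −= (1)R0 → (0, 11, 4, 10)
pivot(1,1): swap R1↔R2
pivot(1,1)=11: scale R1 → (0, 1, 11, 8)
  clear (0,1): R0 −= (3)R1 → (1, 0, 2, 6)
pivot(2,2)=5: scale R2 → (0, 0, 1, 5)
  clear (0,2): R0 −= (2)R2 → (1, 0, 0, 9)
  clear (1,2): R1 −= (11)R2 → (0, 1, 0, 5)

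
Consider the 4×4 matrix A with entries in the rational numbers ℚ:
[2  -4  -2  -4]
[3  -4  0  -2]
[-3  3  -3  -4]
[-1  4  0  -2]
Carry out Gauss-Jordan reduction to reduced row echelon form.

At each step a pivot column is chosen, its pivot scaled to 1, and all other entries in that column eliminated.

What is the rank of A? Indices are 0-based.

[1] R0 /= 2  ⇒  (1, -2, -1, -2)
     R1 -= 3·R0  ⇒  (0, 2, 3, 4)
     R2 -= -3·R0  ⇒  (0, -3, -6, -10)
     R3 -= -1·R0  ⇒  (0, 2, -1, -4)
[2] R1 /= 2  ⇒  (0, 1, 3/2, 2)
     R0 -= -2·R1  ⇒  (1, 0, 2, 2)
     R2 -= -3·R1  ⇒  (0, 0, -3/2, -4)
     R3 -= 2·R1  ⇒  (0, 0, -4, -8)
[3] R2 /= -3/2  ⇒  (0, 0, 1, 8/3)
     R0 -= 2·R2  ⇒  (1, 0, 0, -10/3)
     R1 -= 3/2·R2  ⇒  (0, 1, 0, -2)
     R3 -= -4·R2  ⇒  (0, 0, 0, 8/3)
[4] R3 /= 8/3  ⇒  (0, 0, 0, 1)
     R0 -= -10/3·R3  ⇒  (1, 0, 0, 0)
     R1 -= -2·R3  ⇒  (0, 1, 0, 0)
     R2 -= 8/3·R3  ⇒  (0, 0, 1, 0)

rank = 4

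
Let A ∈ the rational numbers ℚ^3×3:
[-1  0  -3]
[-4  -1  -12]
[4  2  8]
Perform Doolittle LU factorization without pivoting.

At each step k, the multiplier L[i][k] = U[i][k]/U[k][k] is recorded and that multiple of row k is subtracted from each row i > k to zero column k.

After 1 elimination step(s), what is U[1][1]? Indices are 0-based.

[col 0] pivot -1
  R1 -= 4*R0 → (0, -1, 0)  (L[1][0] := 4)
  R2 -= -4*R0 → (0, 2, -4)  (L[2][0] := -4)

U[1][1] = -1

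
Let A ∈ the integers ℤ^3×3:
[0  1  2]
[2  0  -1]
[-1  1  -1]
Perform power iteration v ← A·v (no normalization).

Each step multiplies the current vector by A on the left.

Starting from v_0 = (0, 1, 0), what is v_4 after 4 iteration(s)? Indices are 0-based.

v_0 = (0, 1, 0).
v_1 = A·v_0 = (1, 0, 1).
v_2 = A·v_1 = (2, 1, -2).
v_3 = A·v_2 = (-3, 6, 1).
v_4 = A·v_3 = (8, -7, 8).

v_4 = (8, -7, 8)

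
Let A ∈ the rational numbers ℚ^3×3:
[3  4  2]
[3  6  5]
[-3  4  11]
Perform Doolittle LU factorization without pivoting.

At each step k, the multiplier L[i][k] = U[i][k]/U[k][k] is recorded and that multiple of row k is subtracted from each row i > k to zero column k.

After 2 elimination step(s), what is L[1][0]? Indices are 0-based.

L[1][0] = 1

k=0: U[0][0]=3
  eliminate (1,0): mult=1, new row 1: (0, 2, 3); set L[1][0]=1
  eliminate (2,0): mult=-1, new row 2: (0, 8, 13); set L[2][0]=-1
k=1: U[1][1]=2
  eliminate (2,1): mult=4, new row 2: (0, 0, 1); set L[2][1]=4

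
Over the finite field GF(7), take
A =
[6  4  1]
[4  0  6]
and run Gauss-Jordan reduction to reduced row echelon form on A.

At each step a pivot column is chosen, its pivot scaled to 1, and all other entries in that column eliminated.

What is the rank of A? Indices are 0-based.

step 1: normalize row 0 (÷6) = (1, 3, 6)
  row 1: subtract 4×row0 = (0, 2, 3)
step 2: normalize row 1 (÷2) = (0, 1, 5)
  row 0: subtract 3×row1 = (1, 0, 5)

rank = 2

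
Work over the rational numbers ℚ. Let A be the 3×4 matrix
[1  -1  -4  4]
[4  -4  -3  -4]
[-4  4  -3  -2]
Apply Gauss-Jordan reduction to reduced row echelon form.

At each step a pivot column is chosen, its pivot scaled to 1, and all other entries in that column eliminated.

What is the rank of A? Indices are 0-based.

rank = 3

step 1: normalize row 0 (÷1) = (1, -1, -4, 4)
  row 1: subtract 4×row0 = (0, 0, 13, -20)
  row 2: subtract -4×row0 = (0, 0, -19, 14)
skip col 1 (zero from row 1)
step 2: normalize row 1 (÷13) = (0, 0, 1, -20/13)
  row 0: subtract -4×row1 = (1, -1, 0, -28/13)
  row 2: subtract -19×row1 = (0, 0, 0, -198/13)
step 3: normalize row 2 (÷-198/13) = (0, 0, 0, 1)
  row 0: subtract -28/13×row2 = (1, -1, 0, 0)
  row 1: subtract -20/13×row2 = (0, 0, 1, 0)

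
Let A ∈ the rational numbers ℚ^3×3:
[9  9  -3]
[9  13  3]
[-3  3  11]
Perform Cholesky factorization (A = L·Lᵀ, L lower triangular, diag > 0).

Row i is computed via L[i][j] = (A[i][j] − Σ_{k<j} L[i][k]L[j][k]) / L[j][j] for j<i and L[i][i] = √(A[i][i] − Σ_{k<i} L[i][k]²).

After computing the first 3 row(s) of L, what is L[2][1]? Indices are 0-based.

L[2][1] = 3

Step 1: L[0][0] = √(9) = 3.
  L[1][0] = (9) / L[0][0] = 3.
Step 2: L[1][1] = √(4) = 2.
  L[2][0] = (-3) / L[0][0] = -1.
  L[2][1] = (6) / L[1][1] = 3.
Step 3: L[2][2] = √(1) = 1.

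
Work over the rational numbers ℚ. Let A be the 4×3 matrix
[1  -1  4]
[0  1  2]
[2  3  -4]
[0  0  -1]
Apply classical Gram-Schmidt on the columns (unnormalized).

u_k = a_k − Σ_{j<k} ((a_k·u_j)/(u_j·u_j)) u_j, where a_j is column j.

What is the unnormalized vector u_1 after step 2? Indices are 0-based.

Step 1: u_0 = a_0 = (1, 0, 2, 0).
Step 2: u_1 = a_1 − (1)·u_0 = (-2, 1, 1, 0).

u_1 = (-2, 1, 1, 0)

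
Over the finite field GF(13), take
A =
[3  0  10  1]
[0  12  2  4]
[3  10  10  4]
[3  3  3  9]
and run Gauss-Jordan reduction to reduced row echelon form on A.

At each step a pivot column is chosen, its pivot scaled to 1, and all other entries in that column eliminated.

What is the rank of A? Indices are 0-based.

rank = 4

step 1: normalize row 0 (÷3) = (1, 0, 12, 9)
  row 2: subtract 3×row0 = (0, 10, 0, 3)
  row 3: subtract 3×row0 = (0, 3, 6, 8)
step 2: normalize row 1 (÷12) = (0, 1, 11, 9)
  row 2: subtract 10×row1 = (0, 0, 7, 4)
  row 3: subtract 3×row1 = (0, 0, 12, 7)
step 3: normalize row 2 (÷7) = (0, 0, 1, 8)
  row 0: subtract 12×row2 = (1, 0, 0, 4)
  row 1: subtract 11×row2 = (0, 1, 0, 12)
  row 3: subtract 12×row2 = (0, 0, 0, 2)
step 4: normalize row 3 (÷2) = (0, 0, 0, 1)
  row 0: subtract 4×row3 = (1, 0, 0, 0)
  row 1: subtract 12×row3 = (0, 1, 0, 0)
  row 2: subtract 8×row3 = (0, 0, 1, 0)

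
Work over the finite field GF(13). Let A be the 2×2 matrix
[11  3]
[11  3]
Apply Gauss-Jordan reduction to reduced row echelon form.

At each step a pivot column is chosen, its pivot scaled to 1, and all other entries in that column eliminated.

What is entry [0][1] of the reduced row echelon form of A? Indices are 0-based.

[1] R0 /= 11  ⇒  (1, 5)
     R1 -= 11·R0  ⇒  (0, 0)
column 1 empty below row 1

M[0][1] = 5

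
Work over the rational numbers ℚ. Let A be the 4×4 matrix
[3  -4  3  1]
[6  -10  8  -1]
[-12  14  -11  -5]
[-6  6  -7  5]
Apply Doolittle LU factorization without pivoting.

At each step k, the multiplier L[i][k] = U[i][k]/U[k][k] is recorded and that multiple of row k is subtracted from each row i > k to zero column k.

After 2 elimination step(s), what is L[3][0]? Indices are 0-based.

L[3][0] = -2

[col 0] pivot 3
  R1 -= 2*R0 → (0, -2, 2, -3)  (L[1][0] := 2)
  R2 -= -4*R0 → (0, -2, 1, -1)  (L[2][0] := -4)
  R3 -= -2*R0 → (0, -2, -1, 7)  (L[3][0] := -2)
[col 1] pivot -2
  R2 -= 1*R1 → (0, 0, -1, 2)  (L[2][1] := 1)
  R3 -= 1*R1 → (0, 0, -3, 10)  (L[3][1] := 1)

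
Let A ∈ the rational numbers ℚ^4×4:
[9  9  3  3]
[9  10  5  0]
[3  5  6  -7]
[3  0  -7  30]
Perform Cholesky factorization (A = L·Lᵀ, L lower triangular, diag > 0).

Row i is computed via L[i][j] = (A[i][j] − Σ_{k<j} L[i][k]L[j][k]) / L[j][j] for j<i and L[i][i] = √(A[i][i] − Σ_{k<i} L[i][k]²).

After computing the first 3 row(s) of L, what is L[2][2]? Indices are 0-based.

Step 1: L[0][0] = √(9) = 3.
  L[1][0] = (9) / L[0][0] = 3.
Step 2: L[1][1] = √(1) = 1.
  L[2][0] = (3) / L[0][0] = 1.
  L[2][1] = (2) / L[1][1] = 2.
Step 3: L[2][2] = √(1) = 1.

L[2][2] = 1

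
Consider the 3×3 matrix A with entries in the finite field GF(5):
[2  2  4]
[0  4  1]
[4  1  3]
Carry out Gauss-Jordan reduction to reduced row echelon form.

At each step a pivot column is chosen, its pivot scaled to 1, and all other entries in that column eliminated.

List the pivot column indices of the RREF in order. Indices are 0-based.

pivot(0,0)=2: scale R0 → (1, 1, 2)
  clear (2,0): R2 −= (4)R0 → (0, 2, 0)
pivot(1,1)=4: scale R1 → (0, 1, 4)
  clear (0,1): R0 −= (1)R1 → (1, 0, 3)
  clear (2,1): R2 −= (2)R1 → (0, 0, 2)
pivot(2,2)=2: scale R2 → (0, 0, 1)
  clear (0,2): R0 −= (3)R2 → (1, 0, 0)
  clear (1,2): R1 −= (4)R2 → (0, 1, 0)

pivot columns: 0, 1, 2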